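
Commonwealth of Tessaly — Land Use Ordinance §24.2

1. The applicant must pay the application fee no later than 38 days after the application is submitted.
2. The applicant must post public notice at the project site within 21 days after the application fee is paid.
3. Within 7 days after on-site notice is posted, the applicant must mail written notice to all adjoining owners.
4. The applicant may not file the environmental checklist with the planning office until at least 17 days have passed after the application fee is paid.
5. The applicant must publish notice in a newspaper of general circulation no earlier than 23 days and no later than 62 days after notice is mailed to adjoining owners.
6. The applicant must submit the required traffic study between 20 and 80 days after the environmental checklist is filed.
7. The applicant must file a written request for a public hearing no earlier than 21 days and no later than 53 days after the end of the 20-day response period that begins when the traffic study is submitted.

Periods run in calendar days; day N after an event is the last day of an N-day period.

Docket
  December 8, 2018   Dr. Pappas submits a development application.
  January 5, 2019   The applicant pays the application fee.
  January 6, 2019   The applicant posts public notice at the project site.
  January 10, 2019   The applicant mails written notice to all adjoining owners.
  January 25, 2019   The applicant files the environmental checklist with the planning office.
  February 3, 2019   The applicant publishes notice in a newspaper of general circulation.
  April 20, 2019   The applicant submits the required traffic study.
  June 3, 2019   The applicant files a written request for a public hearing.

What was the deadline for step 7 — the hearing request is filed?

The traffic study is submitted on April 20, 2019; the 20-day response period therefore ends May 10, 2019, and step 7 runs from that date. The window is 21–53 days after May 10, 2019; it closes on July 2, 2019.

July 2, 2019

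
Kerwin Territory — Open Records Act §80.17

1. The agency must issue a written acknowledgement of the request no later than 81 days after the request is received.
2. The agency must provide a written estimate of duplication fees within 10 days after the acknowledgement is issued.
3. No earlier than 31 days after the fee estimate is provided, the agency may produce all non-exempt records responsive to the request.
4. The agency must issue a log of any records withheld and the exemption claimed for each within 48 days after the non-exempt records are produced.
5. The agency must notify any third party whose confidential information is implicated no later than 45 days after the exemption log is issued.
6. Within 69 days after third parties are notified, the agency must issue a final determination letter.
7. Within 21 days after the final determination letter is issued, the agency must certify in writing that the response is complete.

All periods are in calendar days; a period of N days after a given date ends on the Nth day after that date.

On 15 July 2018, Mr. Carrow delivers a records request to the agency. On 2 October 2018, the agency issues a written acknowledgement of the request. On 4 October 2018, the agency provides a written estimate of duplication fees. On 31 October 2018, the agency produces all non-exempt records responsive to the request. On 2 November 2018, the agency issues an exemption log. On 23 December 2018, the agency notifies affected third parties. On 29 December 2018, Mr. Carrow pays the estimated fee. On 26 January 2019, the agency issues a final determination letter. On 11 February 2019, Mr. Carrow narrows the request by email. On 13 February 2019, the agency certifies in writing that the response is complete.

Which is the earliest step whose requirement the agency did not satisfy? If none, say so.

(1) due by 15 July 2018 + 81 days = 4 October 2018; 2 October 2018 is within that limit.
(2) due by 2 October 2018 + 10 days = 12 October 2018; completed 4 October 2018, before the deadline.
(3) permitted from 4 October 2018 + 31 days = 4 November 2018 onward; 31 October 2018 is 4 days before the earliest permitted date.

Step 3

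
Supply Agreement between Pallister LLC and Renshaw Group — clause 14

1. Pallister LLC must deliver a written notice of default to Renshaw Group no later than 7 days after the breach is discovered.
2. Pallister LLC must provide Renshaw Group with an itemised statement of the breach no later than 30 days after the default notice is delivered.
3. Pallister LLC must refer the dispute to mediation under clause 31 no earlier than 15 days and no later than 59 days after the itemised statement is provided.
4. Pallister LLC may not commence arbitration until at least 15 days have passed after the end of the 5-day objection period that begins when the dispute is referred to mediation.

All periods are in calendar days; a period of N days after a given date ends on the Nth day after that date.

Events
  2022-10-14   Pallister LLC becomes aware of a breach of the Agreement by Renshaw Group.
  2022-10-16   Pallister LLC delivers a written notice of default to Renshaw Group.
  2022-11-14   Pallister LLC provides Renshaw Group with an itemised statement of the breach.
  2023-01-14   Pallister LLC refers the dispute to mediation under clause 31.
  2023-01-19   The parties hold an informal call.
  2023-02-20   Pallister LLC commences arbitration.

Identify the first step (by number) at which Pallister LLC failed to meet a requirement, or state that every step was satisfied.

Step 3

(1) due by 2022-10-14 + 7 days = 2022-10-21; 2022-10-16 is within that limit.
(2) due by 2022-10-16 + 30 days = 2022-11-15; completed 2022-11-14, before the deadline.
(3) the permitted window runs from 2022-11-14 + 15 = 2022-11-29 to 2022-11-14 + 59 = 2023-01-12; done 2023-01-14 — 2 days after the window closed.
Later steps need not be reached.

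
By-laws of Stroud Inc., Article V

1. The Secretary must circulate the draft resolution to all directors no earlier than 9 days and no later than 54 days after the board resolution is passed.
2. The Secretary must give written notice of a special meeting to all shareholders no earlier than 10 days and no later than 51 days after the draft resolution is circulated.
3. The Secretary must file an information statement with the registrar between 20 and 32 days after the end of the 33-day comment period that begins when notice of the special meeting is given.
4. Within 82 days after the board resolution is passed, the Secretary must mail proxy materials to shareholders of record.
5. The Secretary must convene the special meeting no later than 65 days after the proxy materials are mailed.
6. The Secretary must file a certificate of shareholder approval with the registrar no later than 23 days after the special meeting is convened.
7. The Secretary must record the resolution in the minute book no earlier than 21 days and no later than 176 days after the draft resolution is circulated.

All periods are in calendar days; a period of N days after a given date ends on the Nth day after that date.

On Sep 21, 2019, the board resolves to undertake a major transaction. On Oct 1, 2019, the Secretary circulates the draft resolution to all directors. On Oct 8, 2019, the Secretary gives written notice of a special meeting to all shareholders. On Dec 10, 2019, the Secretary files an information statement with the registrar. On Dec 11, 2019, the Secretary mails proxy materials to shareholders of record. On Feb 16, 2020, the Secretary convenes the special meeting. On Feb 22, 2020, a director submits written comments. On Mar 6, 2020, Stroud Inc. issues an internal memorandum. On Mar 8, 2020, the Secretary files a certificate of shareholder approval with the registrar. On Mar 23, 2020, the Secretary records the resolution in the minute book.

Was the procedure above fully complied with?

No

Step 1 — 9 and 54 days from Sep 21, 2019 (when the board resolution is passed) are Sep 30, 2019 and Nov 14, 2019 respectively; done Oct 1, 2019 — within the window.
Step 2 — 10 and 51 days from Oct 1, 2019 (when the draft resolution is circulated) are Oct 11, 2019 and Nov 21, 2019 respectively; done Oct 8, 2019 — 3 days before the window opened.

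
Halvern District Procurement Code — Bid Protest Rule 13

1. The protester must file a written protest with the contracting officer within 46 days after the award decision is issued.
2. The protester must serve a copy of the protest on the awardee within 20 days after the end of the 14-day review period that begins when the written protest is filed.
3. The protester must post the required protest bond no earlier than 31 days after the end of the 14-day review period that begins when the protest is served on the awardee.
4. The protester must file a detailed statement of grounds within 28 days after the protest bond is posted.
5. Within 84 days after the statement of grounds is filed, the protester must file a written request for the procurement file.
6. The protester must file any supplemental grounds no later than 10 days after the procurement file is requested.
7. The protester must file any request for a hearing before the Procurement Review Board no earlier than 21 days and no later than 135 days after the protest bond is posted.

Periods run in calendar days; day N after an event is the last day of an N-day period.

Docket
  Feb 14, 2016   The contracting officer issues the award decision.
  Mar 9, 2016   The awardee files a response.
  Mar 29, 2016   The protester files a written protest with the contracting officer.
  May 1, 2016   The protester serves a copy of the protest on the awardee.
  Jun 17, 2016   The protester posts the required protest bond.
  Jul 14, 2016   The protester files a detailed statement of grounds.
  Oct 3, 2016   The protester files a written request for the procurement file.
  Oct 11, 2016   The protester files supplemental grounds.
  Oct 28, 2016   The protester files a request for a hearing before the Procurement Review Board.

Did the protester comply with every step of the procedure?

Step 1 — counting 46 days from Feb 14, 2016 (when the award decision is issued) gives a deadline of Mar 31, 2016; done Mar 29, 2016 — timely.
Step 2 — counting 20 days from Apr 12, 2016 (end of the 14-day review period, which began when the written protest is filed on Mar 29, 2016) gives a deadline of May 2, 2016; completed May 1, 2016, before the deadline.
Step 3 — must wait 31 days from May 15, 2016 (end of the 14-day review period, which began when the protest is served on the awardee on May 1, 2016), so not before Jun 15, 2016; done Jun 17, 2016 — permitted.
Step 4 — counting 28 days from Jun 17, 2016 (when the protest bond is posted) gives a deadline of Jul 15, 2016; completed Jul 14, 2016, before the deadline.
Step 5 — counting 84 days from Jul 14, 2016 (when the statement of grounds is filed) gives a deadline of Oct 6, 2016; Oct 3, 2016 is within that limit.
Step 6 — counting 10 days from Oct 3, 2016 (when the procurement file is requested) gives a deadline of Oct 13, 2016; completed Oct 11, 2016, before the deadline.
Step 7 — 21 and 135 days from Jun 17, 2016 (when the protest bond is posted) are Jul 8, 2016 and Oct 30, 2016 respectively; done Oct 28, 2016, which is between those dates.

Yes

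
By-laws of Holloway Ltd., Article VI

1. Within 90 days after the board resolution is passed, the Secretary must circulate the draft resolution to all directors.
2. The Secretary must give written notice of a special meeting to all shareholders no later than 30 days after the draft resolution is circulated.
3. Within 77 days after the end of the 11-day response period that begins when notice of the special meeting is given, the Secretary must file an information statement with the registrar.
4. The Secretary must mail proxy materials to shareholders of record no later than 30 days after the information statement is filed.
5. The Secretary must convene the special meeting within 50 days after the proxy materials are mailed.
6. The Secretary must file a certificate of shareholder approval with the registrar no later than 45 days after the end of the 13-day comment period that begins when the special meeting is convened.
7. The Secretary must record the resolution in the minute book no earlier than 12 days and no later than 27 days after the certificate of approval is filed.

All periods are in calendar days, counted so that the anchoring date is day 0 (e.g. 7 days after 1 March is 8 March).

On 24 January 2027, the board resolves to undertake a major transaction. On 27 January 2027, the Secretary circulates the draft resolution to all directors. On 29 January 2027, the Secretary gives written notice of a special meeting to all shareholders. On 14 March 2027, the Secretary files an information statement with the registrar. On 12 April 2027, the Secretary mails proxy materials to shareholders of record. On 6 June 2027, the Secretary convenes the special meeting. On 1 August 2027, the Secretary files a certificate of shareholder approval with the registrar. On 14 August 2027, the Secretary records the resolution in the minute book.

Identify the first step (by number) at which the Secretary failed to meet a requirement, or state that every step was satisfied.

Step 1 — counting 90 days from 24 January 2027 (when the board resolution is passed) gives a deadline of 24 April 2027; completed 27 January 2027, before the deadline.
Step 2 — counting 30 days from 27 January 2027 (when the draft resolution is circulated) gives a deadline of 26 February 2027; completed 29 January 2027, before the deadline.
Step 3 — counting 77 days from 9 February 2027 (end of the 11-day response period, which began when notice of the special meeting is given on 29 January 2027) gives a deadline of 27 April 2027; completed 14 March 2027, before the deadline.
Step 4 — counting 30 days from 14 March 2027 (when the information statement is filed) gives a deadline of 13 April 2027; done 12 April 2027 — timely.
Step 5 — counting 50 days from 12 April 2027 (when the proxy materials are mailed) gives a deadline of 1 June 2027; not done until 6 June 2027, 5 days after the deadline.

Step 5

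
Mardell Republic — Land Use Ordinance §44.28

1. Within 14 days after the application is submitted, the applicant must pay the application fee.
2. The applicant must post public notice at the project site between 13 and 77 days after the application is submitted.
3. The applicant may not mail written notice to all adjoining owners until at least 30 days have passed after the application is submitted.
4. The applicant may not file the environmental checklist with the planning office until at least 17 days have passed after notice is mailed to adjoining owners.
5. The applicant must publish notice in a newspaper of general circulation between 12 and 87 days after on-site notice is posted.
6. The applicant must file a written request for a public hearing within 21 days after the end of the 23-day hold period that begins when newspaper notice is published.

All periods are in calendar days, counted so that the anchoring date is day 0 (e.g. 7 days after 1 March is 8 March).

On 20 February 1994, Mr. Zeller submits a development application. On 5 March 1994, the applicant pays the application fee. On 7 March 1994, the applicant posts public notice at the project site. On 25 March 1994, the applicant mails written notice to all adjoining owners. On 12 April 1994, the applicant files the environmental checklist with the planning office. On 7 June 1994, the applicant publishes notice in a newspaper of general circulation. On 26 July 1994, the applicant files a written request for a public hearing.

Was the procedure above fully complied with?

No

Step 1 — counting 14 days from 20 February 1994 (when the application is submitted) gives a deadline of 6 March 1994; done 5 March 1994 — timely.
Step 2 — 13 and 77 days from 20 February 1994 (when the application is submitted) are 5 March 1994 and 8 May 1994 respectively; 7 March 1994 falls inside that range.
Step 3 — must wait 30 days from 20 February 1994 (when the application is submitted), so not before 22 March 1994; 25 March 1994 is on or after that date.
Step 4 — must wait 17 days from 25 March 1994 (when notice is mailed to adjoining owners), so not before 11 April 1994; done 12 April 1994 — permitted.
Step 5 — 12 and 87 days from 7 March 1994 (when on-site notice is posted) are 19 March 1994 and 2 June 1994 respectively; done 7 June 1994 — 5 days after the window closed.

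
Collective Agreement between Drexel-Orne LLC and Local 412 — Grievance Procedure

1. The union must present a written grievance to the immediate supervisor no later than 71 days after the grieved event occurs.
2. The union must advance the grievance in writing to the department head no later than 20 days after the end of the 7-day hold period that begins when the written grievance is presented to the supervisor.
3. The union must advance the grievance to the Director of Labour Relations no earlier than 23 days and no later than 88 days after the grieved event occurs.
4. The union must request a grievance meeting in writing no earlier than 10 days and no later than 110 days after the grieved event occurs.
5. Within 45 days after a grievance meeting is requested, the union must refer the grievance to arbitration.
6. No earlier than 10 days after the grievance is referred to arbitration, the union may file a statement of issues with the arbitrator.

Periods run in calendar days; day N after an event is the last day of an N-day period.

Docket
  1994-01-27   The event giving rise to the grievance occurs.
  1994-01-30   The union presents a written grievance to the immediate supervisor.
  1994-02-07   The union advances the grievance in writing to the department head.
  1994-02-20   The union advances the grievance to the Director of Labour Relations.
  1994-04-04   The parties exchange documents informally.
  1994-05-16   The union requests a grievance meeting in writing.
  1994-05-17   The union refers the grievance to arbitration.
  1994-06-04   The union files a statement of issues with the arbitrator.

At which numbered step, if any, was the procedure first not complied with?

None — every step was satisfied

Step 1 — counting 71 days from 1994-01-27 (when the grieved event occurs) gives a deadline of 1994-04-08; done 1994-01-30 — timely.
Step 2 — counting 20 days from 1994-02-06 (end of the 7-day hold period, which began when the written grievance is presented to the supervisor on 1994-01-30) gives a deadline of 1994-02-26; 1994-02-07 is within that limit.
Step 3 — 23 and 88 days from 1994-01-27 (when the grieved event occurs) are 1994-02-19 and 1994-04-25 respectively; 1994-02-20 falls inside that range.
Step 4 — 10 and 110 days from 1994-01-27 (when the grieved event occurs) are 1994-02-06 and 1994-05-17 respectively; done 1994-05-16, which is between those dates.
Step 5 — counting 45 days from 1994-05-16 (when a grievance meeting is requested) gives a deadline of 1994-06-30; done 1994-05-17 — timely.
Step 6 — must wait 10 days from 1994-05-17 (when the grievance is referred to arbitration), so not before 1994-05-27; 1994-06-04 is on or after that date.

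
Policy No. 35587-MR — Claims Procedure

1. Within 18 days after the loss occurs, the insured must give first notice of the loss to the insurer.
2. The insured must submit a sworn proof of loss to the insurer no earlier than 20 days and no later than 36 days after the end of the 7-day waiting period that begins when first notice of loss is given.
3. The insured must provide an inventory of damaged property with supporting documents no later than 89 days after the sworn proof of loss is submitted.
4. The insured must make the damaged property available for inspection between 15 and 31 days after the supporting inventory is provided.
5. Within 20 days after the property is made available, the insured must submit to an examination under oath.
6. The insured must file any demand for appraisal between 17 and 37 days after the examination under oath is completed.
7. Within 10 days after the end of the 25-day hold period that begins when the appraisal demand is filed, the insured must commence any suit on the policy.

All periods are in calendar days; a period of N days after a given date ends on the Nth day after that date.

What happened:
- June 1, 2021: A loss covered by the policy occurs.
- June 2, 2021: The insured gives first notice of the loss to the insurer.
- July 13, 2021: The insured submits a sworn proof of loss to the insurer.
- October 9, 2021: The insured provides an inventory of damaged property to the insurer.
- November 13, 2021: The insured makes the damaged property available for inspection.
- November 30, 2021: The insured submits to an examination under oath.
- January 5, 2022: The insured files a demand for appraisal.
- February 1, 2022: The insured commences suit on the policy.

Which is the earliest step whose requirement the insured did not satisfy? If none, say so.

Step 4

Step 1: 18 days after June 1, 2021 (when the loss occurs) is June 19, 2021; June 2, 2021 is within that limit.
Step 2: the window is 20–36 days after June 9, 2021 (end of the 7-day waiting period, which began when first notice of loss is given on June 2, 2021), so June 29, 2021 through July 15, 2021; July 13, 2021 falls inside that range.
Step 3: 89 days after July 13, 2021 (when the sworn proof of loss is submitted) is October 10, 2021; October 9, 2021 is within that limit.
Step 4: the window is 15–31 days after October 9, 2021 (when the supporting inventory is provided), so October 24, 2021 through November 9, 2021; November 13, 2021 is 4 days past the end of the window.
That is the first point of non-compliance.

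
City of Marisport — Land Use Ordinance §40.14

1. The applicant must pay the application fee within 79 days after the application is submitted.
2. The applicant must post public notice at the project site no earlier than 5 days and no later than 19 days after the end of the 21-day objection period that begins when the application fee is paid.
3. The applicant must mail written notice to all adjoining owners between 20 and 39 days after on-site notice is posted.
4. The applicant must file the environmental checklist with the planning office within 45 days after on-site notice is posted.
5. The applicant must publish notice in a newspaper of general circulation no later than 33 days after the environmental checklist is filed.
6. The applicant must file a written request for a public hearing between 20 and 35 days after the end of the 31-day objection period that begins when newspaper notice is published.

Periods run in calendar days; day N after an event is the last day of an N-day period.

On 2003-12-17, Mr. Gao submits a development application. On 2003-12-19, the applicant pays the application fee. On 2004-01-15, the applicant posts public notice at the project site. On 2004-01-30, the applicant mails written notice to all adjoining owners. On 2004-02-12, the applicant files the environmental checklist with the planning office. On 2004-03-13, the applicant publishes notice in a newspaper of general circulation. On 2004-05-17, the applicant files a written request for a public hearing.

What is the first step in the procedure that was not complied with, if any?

Step 3

Step 1: 79 days after 2003-12-17 (when the application is submitted) is 2004-03-05; done 2003-12-19 — timely.
Step 2: the window is 5–19 days after 2004-01-09 (end of the 21-day objection period, which began when the application fee is paid on 2003-12-19), so 2004-01-14 through 2004-01-28; done 2004-01-15, which is between those dates.
Step 3: the window is 20–39 days after 2004-01-15 (when on-site notice is posted), so 2004-02-04 through 2004-02-23; 2004-01-30 is 5 days too early.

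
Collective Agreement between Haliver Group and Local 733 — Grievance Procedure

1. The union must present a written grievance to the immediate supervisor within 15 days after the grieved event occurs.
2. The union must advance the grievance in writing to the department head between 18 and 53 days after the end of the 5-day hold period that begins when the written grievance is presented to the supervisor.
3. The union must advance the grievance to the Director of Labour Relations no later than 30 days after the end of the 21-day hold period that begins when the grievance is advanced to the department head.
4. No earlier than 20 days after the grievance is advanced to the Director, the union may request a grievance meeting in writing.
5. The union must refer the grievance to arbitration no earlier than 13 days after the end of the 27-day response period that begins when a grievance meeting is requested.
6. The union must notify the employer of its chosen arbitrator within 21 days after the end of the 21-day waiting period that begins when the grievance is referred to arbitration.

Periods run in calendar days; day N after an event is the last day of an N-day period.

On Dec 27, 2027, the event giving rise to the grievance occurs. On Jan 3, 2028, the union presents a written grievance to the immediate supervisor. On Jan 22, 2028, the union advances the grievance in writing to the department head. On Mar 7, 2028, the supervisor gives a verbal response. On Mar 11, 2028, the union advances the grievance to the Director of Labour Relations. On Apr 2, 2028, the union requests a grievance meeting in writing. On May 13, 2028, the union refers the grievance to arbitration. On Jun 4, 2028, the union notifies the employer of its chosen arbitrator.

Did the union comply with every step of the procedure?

(1) due by Dec 27, 2027 + 15 days = Jan 11, 2028; done Jan 3, 2028 — timely.
(2) the permitted window runs from Jan 8, 2028 + 18 = Jan 26, 2028 to Jan 8, 2028 + 53 = Mar 1, 2028; done Jan 22, 2028 — 4 days before the window opened.
No need to go further; step 2 was not satisfied.

No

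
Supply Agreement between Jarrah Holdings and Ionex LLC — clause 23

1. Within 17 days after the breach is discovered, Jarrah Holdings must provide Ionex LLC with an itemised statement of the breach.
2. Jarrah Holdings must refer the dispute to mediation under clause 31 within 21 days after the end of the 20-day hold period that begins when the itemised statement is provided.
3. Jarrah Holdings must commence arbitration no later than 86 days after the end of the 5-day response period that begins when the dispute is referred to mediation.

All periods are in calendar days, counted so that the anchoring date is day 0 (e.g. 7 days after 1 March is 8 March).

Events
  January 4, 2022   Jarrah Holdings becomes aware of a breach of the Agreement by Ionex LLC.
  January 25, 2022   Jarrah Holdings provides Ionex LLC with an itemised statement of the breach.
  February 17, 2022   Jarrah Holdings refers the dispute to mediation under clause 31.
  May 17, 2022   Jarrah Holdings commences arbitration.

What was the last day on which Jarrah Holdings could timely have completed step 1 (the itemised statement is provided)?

January 21, 2022

Step 1 runs from January 4, 2022, when the breach is discovered. 17 days after January 4, 2022 is January 21, 2022.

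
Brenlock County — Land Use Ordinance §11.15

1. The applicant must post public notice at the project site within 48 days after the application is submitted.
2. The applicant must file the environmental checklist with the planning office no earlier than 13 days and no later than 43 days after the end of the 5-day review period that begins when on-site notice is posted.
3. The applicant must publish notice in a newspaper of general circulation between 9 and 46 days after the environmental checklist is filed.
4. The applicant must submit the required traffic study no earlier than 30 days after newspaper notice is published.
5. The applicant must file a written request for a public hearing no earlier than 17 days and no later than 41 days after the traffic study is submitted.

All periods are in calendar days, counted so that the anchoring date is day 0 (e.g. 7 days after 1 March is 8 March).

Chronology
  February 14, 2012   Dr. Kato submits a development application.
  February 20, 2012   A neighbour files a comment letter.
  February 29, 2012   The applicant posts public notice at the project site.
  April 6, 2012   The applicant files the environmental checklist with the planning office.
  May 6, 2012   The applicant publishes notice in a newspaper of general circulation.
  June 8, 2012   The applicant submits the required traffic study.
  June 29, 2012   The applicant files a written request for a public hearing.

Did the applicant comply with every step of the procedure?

(1) due by February 14, 2012 + 48 days = April 2, 2012; completed February 29, 2012, before the deadline.
(2) the permitted window runs from March 5, 2012 + 13 = March 18, 2012 to March 5, 2012 + 43 = April 17, 2012; done April 6, 2012 — within the window.
(3) the permitted window runs from April 6, 2012 + 9 = April 15, 2012 to April 6, 2012 + 46 = May 22, 2012; done May 6, 2012 — within the window.
(4) permitted from May 6, 2012 + 30 days = June 5, 2012 onward; done June 8, 2012, after the minimum wait.
(5) the permitted window runs from June 8, 2012 + 17 = June 25, 2012 to June 8, 2012 + 41 = July 19, 2012; June 29, 2012 falls inside that range.

Yes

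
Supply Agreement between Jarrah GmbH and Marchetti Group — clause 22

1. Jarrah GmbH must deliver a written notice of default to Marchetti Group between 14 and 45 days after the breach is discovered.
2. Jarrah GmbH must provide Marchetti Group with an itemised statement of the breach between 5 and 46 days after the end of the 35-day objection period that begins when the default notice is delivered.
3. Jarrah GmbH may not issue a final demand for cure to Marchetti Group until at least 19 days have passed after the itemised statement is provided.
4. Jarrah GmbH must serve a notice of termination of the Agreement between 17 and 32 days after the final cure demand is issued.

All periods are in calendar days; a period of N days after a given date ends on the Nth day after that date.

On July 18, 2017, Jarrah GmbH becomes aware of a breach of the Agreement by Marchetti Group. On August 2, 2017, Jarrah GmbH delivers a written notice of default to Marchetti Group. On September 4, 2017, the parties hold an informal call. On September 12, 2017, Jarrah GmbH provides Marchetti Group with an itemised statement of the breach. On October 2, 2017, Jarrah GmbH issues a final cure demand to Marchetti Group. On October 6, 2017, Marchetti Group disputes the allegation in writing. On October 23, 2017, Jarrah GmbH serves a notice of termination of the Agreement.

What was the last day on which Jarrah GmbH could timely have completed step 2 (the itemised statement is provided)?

October 22, 2017

The default notice is delivered on August 2, 2017; the 35-day objection period therefore ends September 6, 2017, and step 2 runs from that date. The window is 5–46 days after September 6, 2017; it closes on October 22, 2017.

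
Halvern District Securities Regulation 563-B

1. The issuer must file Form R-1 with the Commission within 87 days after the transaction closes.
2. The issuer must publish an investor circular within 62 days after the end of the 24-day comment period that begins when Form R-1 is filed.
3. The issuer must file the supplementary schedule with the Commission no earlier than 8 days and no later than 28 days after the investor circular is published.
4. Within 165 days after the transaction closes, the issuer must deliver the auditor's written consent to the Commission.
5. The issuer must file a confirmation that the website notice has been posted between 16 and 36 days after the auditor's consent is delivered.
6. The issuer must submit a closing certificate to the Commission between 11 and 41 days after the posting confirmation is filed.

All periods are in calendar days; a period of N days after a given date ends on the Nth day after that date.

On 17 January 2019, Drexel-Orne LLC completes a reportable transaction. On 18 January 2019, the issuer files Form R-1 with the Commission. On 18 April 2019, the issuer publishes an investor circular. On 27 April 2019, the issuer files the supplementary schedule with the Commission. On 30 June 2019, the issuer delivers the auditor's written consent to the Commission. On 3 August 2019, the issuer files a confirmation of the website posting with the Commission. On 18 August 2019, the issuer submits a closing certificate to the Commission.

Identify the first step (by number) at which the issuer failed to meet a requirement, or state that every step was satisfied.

(1) due by 17 January 2019 + 87 days = 14 April 2019; 18 January 2019 is within that limit.
(2) due by 11 February 2019 + 62 days = 14 April 2019; 18 April 2019 misses that deadline by 4 days.
The procedure was therefore not followed at step 2.

Step 2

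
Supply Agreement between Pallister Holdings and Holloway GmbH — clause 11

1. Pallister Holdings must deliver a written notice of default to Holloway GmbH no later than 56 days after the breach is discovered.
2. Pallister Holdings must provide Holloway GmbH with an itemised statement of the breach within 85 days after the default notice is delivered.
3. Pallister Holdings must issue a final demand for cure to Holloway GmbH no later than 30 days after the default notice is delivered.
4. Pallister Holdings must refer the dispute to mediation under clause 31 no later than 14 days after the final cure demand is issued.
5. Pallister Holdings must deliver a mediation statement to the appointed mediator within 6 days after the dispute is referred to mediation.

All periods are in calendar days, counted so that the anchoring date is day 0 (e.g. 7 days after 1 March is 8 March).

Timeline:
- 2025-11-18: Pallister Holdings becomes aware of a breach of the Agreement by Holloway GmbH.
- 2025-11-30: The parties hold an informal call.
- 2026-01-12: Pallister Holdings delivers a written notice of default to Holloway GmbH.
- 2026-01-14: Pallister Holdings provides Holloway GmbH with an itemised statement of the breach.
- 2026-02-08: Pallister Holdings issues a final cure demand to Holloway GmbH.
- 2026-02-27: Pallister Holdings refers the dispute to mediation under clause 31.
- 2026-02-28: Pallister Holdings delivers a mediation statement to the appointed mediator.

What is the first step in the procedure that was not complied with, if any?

Step 4

Step 1: 56 days after 2025-11-18 (when the breach is discovered) is 2026-01-13; completed 2026-01-12, before the deadline.
Step 2: 85 days after 2026-01-12 (when the default notice is delivered) is 2026-04-07; done 2026-01-14 — timely.
Step 3: 30 days after 2026-01-12 (when the default notice is delivered) is 2026-02-11; done 2026-02-08 — timely.
Step 4: 14 days after 2026-02-08 (when the final cure demand is issued) is 2026-02-22; done 2026-02-27 — 5 days late.
That is the first point of non-compliance.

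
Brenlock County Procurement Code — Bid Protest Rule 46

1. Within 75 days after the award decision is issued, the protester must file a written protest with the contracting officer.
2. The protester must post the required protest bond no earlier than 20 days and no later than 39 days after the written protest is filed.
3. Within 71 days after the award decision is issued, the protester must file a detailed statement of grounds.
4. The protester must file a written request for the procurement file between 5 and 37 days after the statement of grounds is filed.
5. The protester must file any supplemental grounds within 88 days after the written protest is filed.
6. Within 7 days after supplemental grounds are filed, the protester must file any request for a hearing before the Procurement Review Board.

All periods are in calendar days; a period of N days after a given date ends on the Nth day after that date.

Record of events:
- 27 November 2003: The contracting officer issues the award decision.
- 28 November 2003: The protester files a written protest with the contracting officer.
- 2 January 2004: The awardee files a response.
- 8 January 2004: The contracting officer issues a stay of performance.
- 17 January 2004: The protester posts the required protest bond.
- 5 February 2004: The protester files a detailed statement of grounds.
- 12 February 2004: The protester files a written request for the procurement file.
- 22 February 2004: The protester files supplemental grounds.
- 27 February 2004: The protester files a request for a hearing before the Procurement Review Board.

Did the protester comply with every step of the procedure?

(1) due by 27 November 2003 + 75 days = 10 February 2004; completed 28 November 2003, before the deadline.
(2) the permitted window runs from 28 November 2003 + 20 = 18 December 2003 to 28 November 2003 + 39 = 6 January 2004; 17 January 2004 is 11 days past the end of the window.
Later steps need not be reached.

No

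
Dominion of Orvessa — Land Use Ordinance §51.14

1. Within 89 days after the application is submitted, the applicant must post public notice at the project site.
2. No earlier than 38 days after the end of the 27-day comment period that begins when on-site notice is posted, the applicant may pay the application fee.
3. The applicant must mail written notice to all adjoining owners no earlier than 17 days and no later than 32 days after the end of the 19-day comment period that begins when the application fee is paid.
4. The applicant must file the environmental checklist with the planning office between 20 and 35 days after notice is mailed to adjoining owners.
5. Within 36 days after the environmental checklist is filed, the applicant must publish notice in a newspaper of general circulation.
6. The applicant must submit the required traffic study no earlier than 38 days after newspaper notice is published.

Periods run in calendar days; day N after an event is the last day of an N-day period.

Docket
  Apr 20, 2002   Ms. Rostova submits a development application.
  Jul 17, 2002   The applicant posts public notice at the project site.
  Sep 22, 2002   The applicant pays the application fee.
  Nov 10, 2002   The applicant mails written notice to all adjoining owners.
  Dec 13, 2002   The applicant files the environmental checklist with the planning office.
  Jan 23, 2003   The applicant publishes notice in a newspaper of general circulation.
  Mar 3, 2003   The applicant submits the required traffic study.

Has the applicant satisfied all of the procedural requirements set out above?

No

Step 1 — counting 89 days from Apr 20, 2002 (when the application is submitted) gives a deadline of Jul 18, 2002; done Jul 17, 2002 — timely.
Step 2 — must wait 38 days from Aug 13, 2002 (end of the 27-day comment period, which began when on-site notice is posted on Jul 17, 2002), so not before Sep 20, 2002; done Sep 22, 2002 — permitted.
Step 3 — 17 and 32 days from Oct 11, 2002 (end of the 19-day comment period, which began when the application fee is paid on Sep 22, 2002) are Oct 28, 2002 and Nov 12, 2002 respectively; Nov 10, 2002 falls inside that range.
Step 4 — 20 and 35 days from Nov 10, 2002 (when notice is mailed to adjoining owners) are Nov 30, 2002 and Dec 15, 2002 respectively; done Dec 13, 2002 — within the window.
Step 5 — counting 36 days from Dec 13, 2002 (when the environmental checklist is filed) gives a deadline of Jan 18, 2003; done Jan 23, 2003 — 5 days late.
No need to go further; step 5 was not satisfied.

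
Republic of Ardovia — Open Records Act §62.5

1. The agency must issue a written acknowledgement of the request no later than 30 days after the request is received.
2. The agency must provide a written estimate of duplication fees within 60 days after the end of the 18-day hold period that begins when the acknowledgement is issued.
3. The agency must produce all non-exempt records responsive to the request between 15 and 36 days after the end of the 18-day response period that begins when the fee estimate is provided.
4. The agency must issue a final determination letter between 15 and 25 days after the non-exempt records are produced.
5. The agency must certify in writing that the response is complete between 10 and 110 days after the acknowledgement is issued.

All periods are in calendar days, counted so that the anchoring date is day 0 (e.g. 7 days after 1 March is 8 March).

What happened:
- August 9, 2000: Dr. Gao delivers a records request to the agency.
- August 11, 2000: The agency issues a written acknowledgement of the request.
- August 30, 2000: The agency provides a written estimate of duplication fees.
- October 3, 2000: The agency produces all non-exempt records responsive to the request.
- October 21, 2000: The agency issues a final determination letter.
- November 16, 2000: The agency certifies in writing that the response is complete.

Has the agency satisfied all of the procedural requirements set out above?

(1) due by August 9, 2000 + 30 days = September 8, 2000; August 11, 2000 is within that limit.
(2) due by August 29, 2000 + 60 days = October 28, 2000; done August 30, 2000 — timely.
(3) the permitted window runs from September 17, 2000 + 15 = October 2, 2000 to September 17, 2000 + 36 = October 23, 2000; done October 3, 2000, which is between those dates.
(4) the permitted window runs from October 3, 2000 + 15 = October 18, 2000 to October 3, 2000 + 25 = October 28, 2000; done October 21, 2000 — within the window.
(5) the permitted window runs from August 11, 2000 + 10 = August 21, 2000 to August 11, 2000 + 110 = November 29, 2000; done November 16, 2000 — within the window.

Yes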